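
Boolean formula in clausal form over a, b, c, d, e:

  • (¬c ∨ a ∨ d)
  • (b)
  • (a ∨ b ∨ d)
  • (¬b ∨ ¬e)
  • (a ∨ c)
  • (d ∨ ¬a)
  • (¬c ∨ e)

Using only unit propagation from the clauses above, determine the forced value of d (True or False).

(b) is a unit clause: b = True.
(¬e ∨ ¬b) with b = True leaves only ¬e, so e = False.
(¬c ∨ e) with e = False leaves only ¬c, so c = False.
(a ∨ c): since c = False, the clause reduces to (a). a = True.
From (¬a ∨ d) and a = True: d = True.

True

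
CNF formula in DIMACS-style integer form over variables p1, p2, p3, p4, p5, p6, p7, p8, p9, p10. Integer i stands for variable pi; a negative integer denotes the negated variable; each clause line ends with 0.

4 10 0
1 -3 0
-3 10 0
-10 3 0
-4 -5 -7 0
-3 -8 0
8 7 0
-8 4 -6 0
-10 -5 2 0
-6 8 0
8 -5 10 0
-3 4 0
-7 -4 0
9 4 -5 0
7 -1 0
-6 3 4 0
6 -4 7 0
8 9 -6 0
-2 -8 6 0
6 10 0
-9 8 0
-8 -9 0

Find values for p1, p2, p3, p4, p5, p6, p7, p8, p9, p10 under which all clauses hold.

p1 = F, p2 = T, p3 = F, p4 = T, p5 = T, p6 = T, p7 = F, p8 = T, p9 = F, p10 = F

Check each clause:
  1. (p10 || p4) — p4 is true.
  2. (p1 || !p3) — !p3 is true.
  3. (!p3 || p10) — !p3 is true.
  4. (!p10 || p3) — !p10 is true.
  5. (!p4 || !p5 || !p7) — !p7 is true.
  6. (!p8 || !p3) — !p3 is true.
  7. (p7 || p8) — p8 is true.
  8. (!p6 || p4 || !p8) — p4 is true.
  9. (!p5 || !p10 || p2) — p2 is true.
  10. (!p6 || p8) — p8 is true.
  11. (p8 || !p5 || p10) — p8 is true.
  12. (p4 || !p3) — p4 is true.
  13. (!p7 || !p4) — !p7 is true.
  14. (p4 || p9 || !p5) — p4 is true.
  15. (p7 || !p1) — !p1 is true.
  16. (p4 || p3 || !p6) — p4 is true.
  17. (p7 || !p4 || p6) — p6 is true.
  18. (p8 || !p6 || p9) — p8 is true.
  19. (p6 || !p2 || !p8) — p6 is true.
  20. (p10 || p6) — p6 is true.
  21. (!p9 || p8) — p8 is true.
  22. (!p8 || !p9) — !p9 is true.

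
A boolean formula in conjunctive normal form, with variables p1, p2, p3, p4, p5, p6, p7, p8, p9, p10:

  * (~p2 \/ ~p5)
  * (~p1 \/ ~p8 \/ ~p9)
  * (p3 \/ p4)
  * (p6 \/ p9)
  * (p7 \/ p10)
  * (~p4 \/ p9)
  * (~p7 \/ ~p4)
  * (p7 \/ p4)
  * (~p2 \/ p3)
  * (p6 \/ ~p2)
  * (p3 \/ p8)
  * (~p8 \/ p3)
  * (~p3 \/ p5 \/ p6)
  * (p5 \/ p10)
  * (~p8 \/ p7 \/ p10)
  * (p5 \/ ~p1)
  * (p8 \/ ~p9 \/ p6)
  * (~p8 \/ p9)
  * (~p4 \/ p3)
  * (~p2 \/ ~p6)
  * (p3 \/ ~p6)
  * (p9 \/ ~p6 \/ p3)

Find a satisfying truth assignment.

p1=False, p2=False, p3=True, p4=True, p5=True, p6=False, p7=False, p8=True, p9=True, p10=True

Check each clause:
  1. (~p2 \/ ~p5) — ~p2 is true.
  2. (~p1 \/ ~p9 \/ ~p8) — ~p1 is true.
  3. (p4 \/ p3) — p3 is true.
  4. (p6 \/ p9) — p9 is true.
  5. (p7 \/ p10) — p10 is true.
  6. (p9 \/ ~p4) — p9 is true.
  7. (~p7 \/ ~p4) — ~p7 is true.
  8. (p4 \/ p7) — p4 is true.
  9. (~p2 \/ p3) — p3 is true.
  10. (~p2 \/ p6) — ~p2 is true.
  11. (p8 \/ p3) — p8 is true.
  12. (~p8 \/ p3) — p3 is true.
  13. (p5 \/ p6 \/ ~p3) — p5 is true.
  14. (p10 \/ p5) — p10 is true.
  15. (p7 \/ ~p8 \/ p10) — p10 is true.
  16. (~p1 \/ p5) — p5 is true.
  17. (~p9 \/ p8 \/ p6) — p8 is true.
  18. (p9 \/ ~p8) — p9 is true.
  19. (~p4 \/ p3) — p3 is true.
  20. (~p6 \/ ~p2) — ~p6 is true.
  21. (p3 \/ ~p6) — ~p6 is true.
  22. (p9 \/ ~p6 \/ p3) — p9 is true.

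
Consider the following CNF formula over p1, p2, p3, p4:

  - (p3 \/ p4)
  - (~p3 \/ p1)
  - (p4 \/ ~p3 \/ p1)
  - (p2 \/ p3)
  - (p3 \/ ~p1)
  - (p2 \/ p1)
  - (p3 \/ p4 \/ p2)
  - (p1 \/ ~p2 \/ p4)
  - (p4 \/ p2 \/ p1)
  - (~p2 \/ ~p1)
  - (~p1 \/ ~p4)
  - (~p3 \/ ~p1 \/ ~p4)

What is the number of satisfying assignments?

2

The models are:
  p1=0 p2=1 p3=0 p4=1
  p1=1 p2=0 p3=1 p4=0
Count: 2.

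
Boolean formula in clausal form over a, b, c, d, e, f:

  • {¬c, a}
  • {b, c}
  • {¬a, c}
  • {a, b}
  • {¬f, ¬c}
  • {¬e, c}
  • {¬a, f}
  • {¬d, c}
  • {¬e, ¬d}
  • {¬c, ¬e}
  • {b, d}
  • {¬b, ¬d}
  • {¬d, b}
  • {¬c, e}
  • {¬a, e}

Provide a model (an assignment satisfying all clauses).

a=F  b=T  c=F  d=F  e=F  f=T

Check each clause:
  1. {¬c, a} — ¬c is true.
  2. {c, b} — b is true.
  3. {c, ¬a} — ¬a is true.
  4. {a, b} — b is true.
  5. {¬f, ¬c} — ¬c is true.
  6. {c, ¬e} — ¬e is true.
  7. {¬a, f} — ¬a is true.
  8. {¬d, c} — ¬d is true.
  9. {¬e, ¬d} — ¬e is true.
  10. {¬e, ¬c} — ¬e is true.
  11. {b, d} — b is true.
  12. {¬d, ¬b} — ¬d is true.
  13. {b, ¬d} — b is true.
  14. {e, ¬c} — ¬c is true.
  15. {e, ¬a} — ¬a is true.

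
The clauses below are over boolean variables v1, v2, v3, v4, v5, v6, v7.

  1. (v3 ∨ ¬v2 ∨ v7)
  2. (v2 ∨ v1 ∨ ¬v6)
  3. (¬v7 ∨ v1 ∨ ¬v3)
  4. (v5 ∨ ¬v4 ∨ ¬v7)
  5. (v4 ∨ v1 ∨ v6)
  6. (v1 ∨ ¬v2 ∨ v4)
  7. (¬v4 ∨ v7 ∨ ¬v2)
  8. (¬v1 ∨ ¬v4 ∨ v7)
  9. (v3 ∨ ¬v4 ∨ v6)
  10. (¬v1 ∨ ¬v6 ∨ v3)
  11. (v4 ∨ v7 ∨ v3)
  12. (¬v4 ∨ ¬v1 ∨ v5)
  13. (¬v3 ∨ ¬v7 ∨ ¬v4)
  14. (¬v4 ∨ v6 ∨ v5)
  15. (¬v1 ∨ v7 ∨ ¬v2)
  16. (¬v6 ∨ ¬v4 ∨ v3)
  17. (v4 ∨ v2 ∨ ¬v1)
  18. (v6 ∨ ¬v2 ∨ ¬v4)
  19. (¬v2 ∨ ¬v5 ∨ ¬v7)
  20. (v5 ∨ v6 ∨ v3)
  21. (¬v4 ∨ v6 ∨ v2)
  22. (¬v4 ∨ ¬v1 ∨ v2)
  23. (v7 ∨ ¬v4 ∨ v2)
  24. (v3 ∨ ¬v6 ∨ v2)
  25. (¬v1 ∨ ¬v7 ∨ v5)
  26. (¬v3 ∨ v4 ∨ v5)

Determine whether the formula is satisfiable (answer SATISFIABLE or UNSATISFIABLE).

UNSATISFIABLE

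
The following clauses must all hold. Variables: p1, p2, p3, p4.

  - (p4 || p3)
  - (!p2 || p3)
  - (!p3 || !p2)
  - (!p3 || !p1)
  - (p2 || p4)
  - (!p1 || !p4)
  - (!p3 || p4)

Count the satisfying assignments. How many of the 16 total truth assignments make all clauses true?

The models are:
  p1=0 p2=0 p3=0 p4=1
  p1=0 p2=0 p3=1 p4=1
Count: 2.

2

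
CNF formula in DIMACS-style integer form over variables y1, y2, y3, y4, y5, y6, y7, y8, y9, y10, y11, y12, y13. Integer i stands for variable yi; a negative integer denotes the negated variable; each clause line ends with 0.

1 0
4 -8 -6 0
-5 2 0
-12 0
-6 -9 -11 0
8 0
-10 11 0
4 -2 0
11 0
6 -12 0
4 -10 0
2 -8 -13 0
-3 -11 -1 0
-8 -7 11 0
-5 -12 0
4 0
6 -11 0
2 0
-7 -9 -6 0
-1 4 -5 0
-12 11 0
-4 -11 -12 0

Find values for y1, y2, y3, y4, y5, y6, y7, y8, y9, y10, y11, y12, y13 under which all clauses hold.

y1=True  y2=True  y3=False  y4=True  y5=False  y6=True  y7=True  y8=True  y9=False  y10=True  y11=True  y12=False  y13=True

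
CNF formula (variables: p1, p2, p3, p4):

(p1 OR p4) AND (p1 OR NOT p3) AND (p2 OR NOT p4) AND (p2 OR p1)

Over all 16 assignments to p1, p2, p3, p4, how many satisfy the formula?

Satisfying assignments:
  p1=0 p2=1 p3=0 p4=1
  p1=1 p2=0 p3=0 p4=0
  p1=1 p2=0 p3=1 p4=0
  p1=1 p2=1 p3=0 p4=0
  p1=1 p2=1 p3=0 p4=1
  p1=1 p2=1 p3=1 p4=0
  p1=1 p2=1 p3=1 p4=1
That's 7 in total.

7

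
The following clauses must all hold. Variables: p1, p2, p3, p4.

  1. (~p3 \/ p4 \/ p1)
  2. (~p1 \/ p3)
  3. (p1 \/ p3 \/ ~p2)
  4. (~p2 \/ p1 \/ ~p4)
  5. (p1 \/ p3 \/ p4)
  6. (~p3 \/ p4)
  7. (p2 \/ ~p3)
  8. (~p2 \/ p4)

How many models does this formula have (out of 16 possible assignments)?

Satisfying assignments:
  p1=0 p2=0 p3=0 p4=1
  p1=1 p2=1 p3=1 p4=1
Count: 2.

2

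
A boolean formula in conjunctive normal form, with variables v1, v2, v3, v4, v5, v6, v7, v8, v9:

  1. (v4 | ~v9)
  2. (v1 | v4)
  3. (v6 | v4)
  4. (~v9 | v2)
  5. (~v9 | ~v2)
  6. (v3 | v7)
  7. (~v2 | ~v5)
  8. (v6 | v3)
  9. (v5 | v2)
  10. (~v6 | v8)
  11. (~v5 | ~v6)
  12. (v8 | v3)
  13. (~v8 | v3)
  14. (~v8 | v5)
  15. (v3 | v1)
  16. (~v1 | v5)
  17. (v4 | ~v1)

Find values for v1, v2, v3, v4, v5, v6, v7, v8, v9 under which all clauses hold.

v1=False, v2=False, v3=True, v4=True, v5=True, v6=False, v7=True, v8=False, v9=False

v3 occurs only positively in the remaining clauses — set v3 = True.
v4 occurs only positively in the remaining clauses — set v4 = True.
Branch on v1: take v1 = False.
Set v2 = False and propagate.
  then v9 is forced to False.
  then v5 is forced to True.
  then v6 is forced to False.
v7, v8 are now unconstrained; take v7 = True, v8 = False.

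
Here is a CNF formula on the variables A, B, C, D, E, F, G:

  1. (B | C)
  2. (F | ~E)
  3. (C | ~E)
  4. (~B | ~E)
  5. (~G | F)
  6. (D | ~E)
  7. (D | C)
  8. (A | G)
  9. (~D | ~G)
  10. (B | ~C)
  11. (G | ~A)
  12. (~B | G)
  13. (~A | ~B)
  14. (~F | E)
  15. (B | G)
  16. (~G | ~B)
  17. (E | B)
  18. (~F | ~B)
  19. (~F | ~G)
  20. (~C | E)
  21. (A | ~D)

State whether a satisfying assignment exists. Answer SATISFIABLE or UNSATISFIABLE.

UNSATISFIABLE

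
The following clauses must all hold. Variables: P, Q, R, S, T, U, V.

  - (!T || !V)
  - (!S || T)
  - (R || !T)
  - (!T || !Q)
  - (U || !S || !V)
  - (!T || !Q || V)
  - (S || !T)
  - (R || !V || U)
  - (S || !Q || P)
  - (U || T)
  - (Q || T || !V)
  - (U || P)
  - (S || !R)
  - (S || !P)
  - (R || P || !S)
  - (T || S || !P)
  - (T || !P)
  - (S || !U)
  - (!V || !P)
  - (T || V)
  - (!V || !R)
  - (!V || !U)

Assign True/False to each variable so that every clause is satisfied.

Set P = False and propagate.
  then U is forced to True.
  then S is forced to True.
  then T is forced to True.
  then V is forced to False.
  then R is forced to True.
  then Q is forced to False.
Every clause has at least one true literal under this assignment.

P=F, Q=F, R=T, S=T, T=T, U=T, V=F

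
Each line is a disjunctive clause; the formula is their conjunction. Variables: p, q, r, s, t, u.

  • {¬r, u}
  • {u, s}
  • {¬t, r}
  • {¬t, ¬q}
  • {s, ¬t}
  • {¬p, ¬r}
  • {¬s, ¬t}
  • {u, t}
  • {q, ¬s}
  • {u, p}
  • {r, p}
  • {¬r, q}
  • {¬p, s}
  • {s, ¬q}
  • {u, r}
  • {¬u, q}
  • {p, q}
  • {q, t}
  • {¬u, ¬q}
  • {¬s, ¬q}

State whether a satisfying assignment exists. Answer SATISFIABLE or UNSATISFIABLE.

q = True:
  propagation gives t=False, u=True; an empty clause results — contradiction.
q = False:
  propagation gives s=False, u=True; an empty clause results — contradiction.
Every branch closes, so no satisfying assignment exists.

UNSATISFIABLE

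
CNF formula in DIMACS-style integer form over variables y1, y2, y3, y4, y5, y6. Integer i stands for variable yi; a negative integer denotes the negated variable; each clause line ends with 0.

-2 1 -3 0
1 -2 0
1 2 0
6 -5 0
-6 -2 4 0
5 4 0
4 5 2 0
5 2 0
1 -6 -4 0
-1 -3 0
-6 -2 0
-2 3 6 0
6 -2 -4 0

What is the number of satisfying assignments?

The models are:
  y1=T y2=F y3=F y4=F y5=T y6=T
  y1=T y2=F y3=F y4=T y5=T y6=T
That's 2 in total.

2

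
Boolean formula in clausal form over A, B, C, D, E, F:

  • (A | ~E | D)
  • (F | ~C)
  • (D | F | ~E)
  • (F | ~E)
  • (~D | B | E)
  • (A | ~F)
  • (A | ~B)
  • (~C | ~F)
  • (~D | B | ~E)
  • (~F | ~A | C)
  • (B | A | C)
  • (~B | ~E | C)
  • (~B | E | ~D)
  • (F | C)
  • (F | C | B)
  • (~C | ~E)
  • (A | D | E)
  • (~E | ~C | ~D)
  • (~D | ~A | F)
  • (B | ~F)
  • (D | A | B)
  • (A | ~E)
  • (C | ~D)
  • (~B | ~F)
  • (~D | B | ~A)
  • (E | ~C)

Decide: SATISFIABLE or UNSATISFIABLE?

E = True:
  propagation gives F=True, A=True, C=False; an empty clause results — contradiction.
E = False:
  propagation gives C=False, F=True, A=True; an empty clause results — contradiction.
Every branch closes, so no satisfying assignment exists.

UNSATISFIABLE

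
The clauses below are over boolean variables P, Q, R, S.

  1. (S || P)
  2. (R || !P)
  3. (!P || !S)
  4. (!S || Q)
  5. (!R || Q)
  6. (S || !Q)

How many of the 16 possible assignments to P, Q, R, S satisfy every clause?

2

The models are:
  P=0 Q=1 R=0 S=1
  P=0 Q=1 R=1 S=1
That's 2 in total.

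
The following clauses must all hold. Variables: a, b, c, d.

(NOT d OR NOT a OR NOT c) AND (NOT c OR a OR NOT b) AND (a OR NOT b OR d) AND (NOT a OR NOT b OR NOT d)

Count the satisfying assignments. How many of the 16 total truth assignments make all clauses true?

10

Split on a, then b.
  a=T, b=T: remaining (c,d) ∈ {(F,F); (T,F)} — 2.
  a=T, b=F: remaining (c,d) ∈ {(F,F); (F,T); (T,F)} — 3.
  a=F, b=T: remaining (c,d) ∈ {(F,T)} — 1.
  a=F, b=F: remaining (c,d) ∈ {(F,F); (F,T); (T,F); (T,T)} — 4.
Total: 2 + 3 + 1 + 4 = 10.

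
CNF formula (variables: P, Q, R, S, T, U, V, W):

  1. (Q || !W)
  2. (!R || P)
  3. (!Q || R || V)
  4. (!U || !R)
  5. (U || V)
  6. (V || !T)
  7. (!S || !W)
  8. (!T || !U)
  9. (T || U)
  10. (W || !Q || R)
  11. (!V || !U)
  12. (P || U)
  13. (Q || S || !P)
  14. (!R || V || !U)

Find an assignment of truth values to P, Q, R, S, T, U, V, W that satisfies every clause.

P=T  Q=T  R=T  S=T  T=T  U=F  V=T  W=F

Check each clause:
  1. (Q || !W) — !W is true.
  2. (P || !R) — P is true.
  3. (!Q || R || V) — R is true.
  4. (!R || !U) — !U is true.
  5. (V || U) — V is true.
  6. (V || !T) — V is true.
  7. (!W || !S) — !W is true.
  8. (!T || !U) — !U is true.
  9. (T || U) — T is true.
  10. (W || !Q || R) — R is true.
  11. (!U || !V) — !U is true.
  12. (U || P) — P is true.
  13. (Q || !P || S) — Q is true.
  14. (V || !U || !R) — !U is true.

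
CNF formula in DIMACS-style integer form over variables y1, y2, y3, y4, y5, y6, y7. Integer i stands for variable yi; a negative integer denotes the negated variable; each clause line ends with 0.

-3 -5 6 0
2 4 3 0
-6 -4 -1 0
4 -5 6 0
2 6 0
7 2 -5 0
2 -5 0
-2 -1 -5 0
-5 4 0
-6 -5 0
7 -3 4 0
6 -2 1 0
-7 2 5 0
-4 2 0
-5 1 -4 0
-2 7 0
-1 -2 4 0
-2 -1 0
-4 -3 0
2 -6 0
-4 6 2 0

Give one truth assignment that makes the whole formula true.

Set y1 = False and propagate.
Set y2 = True and propagate.
  then y6 is forced to True.
  then y5 is forced to False.
  then y7 is forced to True.
The remaining clauses are satisfied by y3 = False, y4 = True.

y1 = 0, y2 = 1, y3 = 0, y4 = 1, y5 = 0, y6 = 1, y7 = 1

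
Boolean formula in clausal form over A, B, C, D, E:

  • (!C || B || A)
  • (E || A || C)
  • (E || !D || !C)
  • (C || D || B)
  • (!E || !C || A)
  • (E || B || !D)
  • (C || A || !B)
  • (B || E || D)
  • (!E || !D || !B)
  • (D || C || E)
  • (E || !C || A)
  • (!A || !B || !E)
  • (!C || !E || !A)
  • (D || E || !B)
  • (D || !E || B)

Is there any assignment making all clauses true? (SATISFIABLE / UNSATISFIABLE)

Try A = False.
For the remaining variables, B = False, C = False, D = True, E = True works.
Every clause has at least one true literal under this assignment.
So A = 0  B = 0  C = 0  D = 1  E = 1 is a satisfying assignment.

SATISFIABLE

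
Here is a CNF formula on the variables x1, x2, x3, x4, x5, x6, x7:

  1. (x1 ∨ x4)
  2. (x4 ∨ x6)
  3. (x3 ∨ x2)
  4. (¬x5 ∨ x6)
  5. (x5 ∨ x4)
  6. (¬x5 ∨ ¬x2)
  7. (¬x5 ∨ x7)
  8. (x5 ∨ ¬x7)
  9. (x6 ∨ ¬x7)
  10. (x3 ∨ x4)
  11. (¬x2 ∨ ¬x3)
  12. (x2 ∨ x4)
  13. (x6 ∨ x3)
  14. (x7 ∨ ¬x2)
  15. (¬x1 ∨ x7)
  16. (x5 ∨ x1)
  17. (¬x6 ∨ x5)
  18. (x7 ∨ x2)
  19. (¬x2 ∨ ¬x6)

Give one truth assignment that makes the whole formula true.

x1 = False, x2 = False, x3 = True, x4 = True, x5 = True, x6 = True, x7 = True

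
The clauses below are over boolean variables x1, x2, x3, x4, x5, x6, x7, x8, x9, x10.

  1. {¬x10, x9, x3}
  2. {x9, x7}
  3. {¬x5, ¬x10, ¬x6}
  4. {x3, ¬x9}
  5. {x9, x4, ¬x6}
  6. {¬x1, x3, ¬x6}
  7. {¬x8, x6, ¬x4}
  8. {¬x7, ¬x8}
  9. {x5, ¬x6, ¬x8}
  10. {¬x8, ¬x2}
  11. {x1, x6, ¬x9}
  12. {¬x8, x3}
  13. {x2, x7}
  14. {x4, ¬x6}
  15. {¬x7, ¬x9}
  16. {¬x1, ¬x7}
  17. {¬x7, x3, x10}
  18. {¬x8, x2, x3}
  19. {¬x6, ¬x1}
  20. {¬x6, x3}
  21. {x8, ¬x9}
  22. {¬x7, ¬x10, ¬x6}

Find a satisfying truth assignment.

x1=False  x2=True  x3=True  x4=True  x5=False  x6=True  x7=True  x8=False  x9=False  x10=False

x3 occurs only positively in the remaining clauses — set x3 = True.
Branch on x1: take x1 = False.
Try x2 = True.
  then x8 is forced to False.
  then x9 is forced to False.
  then x7 is forced to True.
Set x4 = True and propagate.
For the remaining variables, x5 = False, x6 = True, x10 = False works.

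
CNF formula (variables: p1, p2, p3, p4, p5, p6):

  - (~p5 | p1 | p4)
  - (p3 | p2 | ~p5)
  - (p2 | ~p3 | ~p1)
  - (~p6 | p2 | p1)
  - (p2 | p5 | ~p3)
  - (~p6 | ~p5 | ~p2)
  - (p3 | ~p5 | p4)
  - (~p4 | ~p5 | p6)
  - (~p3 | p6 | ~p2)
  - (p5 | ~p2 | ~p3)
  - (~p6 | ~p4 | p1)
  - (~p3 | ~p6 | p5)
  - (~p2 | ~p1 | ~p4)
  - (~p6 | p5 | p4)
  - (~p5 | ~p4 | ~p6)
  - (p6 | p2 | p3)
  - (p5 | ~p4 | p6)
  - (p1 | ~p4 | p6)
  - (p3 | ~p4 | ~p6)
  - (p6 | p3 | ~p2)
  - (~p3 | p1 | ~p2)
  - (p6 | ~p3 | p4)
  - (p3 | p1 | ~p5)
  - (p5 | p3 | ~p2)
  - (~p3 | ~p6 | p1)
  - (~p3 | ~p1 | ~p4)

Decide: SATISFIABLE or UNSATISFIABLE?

p3 = True:
  p6 = True:
    propagation gives p5=True, p2=False, p1=False; an empty clause results — contradiction.
  p6 = False:
    propagation gives p2=False, p1=False, p5=True, p4=True; an empty clause results — contradiction.
p3 = False:
  p6 = True:
    propagation gives p4=False, p5=False; an empty clause results — contradiction.
  p6 = False:
    propagation gives p2=True; an empty clause results — contradiction.
Every branch closes, so no satisfying assignment exists.

UNSATISFIABLE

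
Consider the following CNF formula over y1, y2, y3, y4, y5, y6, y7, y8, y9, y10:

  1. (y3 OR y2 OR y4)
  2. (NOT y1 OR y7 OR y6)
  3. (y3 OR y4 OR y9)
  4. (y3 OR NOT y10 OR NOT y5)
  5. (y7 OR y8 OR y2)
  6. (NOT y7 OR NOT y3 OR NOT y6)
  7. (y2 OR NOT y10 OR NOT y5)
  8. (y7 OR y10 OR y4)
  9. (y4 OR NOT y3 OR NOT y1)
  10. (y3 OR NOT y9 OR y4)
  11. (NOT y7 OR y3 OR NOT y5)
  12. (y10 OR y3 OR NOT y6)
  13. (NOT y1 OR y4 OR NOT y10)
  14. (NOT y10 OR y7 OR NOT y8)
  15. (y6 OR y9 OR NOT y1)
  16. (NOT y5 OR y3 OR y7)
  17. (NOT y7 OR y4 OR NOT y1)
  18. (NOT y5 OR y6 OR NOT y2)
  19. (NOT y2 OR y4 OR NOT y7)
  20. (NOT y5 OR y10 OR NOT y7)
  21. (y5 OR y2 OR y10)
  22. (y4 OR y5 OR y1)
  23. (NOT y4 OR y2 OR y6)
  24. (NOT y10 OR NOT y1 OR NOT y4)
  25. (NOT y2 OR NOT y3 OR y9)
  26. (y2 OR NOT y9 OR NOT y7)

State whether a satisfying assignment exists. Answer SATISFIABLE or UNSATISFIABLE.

SATISFIABLE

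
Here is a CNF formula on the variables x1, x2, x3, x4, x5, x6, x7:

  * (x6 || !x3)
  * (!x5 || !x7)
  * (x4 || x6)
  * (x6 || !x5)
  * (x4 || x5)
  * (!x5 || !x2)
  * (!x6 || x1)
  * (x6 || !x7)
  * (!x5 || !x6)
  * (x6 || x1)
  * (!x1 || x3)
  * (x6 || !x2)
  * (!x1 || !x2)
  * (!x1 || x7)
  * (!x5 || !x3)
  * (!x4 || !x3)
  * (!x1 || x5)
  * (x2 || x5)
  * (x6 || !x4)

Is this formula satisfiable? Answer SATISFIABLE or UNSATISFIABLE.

UNSATISFIABLE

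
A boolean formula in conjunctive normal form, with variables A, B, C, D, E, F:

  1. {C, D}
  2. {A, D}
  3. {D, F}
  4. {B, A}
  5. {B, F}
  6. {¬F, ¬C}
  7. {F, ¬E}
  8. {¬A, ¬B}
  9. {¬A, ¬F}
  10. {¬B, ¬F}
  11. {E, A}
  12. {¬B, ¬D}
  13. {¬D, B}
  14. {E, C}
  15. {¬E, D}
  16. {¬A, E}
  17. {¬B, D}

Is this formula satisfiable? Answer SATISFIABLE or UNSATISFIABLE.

UNSATISFIABLE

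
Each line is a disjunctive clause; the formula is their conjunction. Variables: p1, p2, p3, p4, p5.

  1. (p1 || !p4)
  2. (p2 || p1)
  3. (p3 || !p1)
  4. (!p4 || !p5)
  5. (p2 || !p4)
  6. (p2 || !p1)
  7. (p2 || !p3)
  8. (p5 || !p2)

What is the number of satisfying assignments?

Satisfying assignments:
  p1=F p2=T p3=F p4=F p5=T
  p1=F p2=T p3=T p4=F p5=T
  p1=T p2=T p3=T p4=F p5=T
That's 3 in total.

3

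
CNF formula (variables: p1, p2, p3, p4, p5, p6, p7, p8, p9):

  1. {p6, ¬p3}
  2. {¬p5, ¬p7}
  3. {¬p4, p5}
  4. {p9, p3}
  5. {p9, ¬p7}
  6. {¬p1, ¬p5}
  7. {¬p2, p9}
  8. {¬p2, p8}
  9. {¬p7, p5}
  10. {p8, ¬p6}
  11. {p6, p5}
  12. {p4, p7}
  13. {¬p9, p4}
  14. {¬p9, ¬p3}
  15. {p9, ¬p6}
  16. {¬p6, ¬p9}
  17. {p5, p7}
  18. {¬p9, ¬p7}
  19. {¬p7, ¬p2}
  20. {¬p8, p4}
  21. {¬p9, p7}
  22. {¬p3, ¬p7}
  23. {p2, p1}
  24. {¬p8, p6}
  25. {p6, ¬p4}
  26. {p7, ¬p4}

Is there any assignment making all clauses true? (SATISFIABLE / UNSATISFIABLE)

p7 = True:
  propagation gives p5=False; an empty clause results — contradiction.
p7 = False:
  propagation gives p4=True; an empty clause results — contradiction.
Every branch closes, so no satisfying assignment exists.

UNSATISFIABLE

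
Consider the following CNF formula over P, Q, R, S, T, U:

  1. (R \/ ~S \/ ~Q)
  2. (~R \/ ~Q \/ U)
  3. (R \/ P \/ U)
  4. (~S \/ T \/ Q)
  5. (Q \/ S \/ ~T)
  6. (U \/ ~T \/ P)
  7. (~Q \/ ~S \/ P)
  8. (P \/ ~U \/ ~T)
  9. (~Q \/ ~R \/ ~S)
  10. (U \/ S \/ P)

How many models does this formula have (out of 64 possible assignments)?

18

Case analysis on Q and S:
  Q=T, S=T: a clause becomes empty — 0.
  Q=T, S=F: 8 of the 16 assignments to (P,R,T,U) work.
  Q=F, S=T: remaining (P,R,T,U) ∈ {(T,F,T,F); (T,F,T,T); (T,T,T,F); (T,T,T,T)} — 4.
  Q=F, S=F: R free; 3 ways for (P,T,U) × 2^1 = 6.
Total: 0 + 8 + 4 + 6 = 18.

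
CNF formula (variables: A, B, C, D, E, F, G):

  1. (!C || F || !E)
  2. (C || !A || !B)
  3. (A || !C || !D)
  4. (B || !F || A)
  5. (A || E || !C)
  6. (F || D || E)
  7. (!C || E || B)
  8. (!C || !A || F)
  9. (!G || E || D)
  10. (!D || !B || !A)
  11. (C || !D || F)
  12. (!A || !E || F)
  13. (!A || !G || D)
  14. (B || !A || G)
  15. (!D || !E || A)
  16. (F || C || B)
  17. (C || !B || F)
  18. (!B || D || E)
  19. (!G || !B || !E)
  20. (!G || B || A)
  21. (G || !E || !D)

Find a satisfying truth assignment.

Try A = False.
Set B = True and propagate.
The remaining clauses are satisfied by C = False, D = False, E = True, F = True, G = False.

A = F, B = T, C = F, D = F, E = T, F = T, G = F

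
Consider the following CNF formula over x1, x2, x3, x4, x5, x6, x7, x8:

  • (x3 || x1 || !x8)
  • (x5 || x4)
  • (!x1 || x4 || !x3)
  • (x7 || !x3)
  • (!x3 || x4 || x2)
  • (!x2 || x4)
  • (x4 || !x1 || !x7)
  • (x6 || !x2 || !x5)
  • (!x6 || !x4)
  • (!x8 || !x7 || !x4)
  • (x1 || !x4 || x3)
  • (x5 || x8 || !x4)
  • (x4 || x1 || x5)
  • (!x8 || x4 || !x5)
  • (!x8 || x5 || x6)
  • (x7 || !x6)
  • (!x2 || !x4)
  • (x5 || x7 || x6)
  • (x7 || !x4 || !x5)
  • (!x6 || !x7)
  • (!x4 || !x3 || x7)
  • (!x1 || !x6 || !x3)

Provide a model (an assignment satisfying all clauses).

x1 = True  x2 = False  x3 = False  x4 = True  x5 = True  x6 = False  x7 = True  x8 = False

Set x1 = True and propagate.
Set x2 = False and propagate.
Set x3 = False and propagate.
The remaining clauses are satisfied by x4 = True, x5 = True, x6 = False, x7 = True, x8 = False.
Every clause has at least one true literal under this assignment.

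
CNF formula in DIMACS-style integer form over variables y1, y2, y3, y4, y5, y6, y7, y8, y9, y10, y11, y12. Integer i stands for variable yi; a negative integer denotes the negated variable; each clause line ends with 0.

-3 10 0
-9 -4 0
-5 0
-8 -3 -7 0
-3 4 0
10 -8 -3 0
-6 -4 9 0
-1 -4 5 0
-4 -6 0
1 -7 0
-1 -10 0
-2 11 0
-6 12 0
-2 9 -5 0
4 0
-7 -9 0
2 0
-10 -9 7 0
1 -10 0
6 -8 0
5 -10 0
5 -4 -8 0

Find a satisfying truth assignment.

y1 = False  y2 = True  y3 = False  y4 = True  y5 = False  y6 = False  y7 = False  y8 = False  y9 = False  y10 = False  y11 = True  y12 = False

Check each clause:
  1. {y10, ¬y3} — ¬y3 is true.
  2. {¬y9, ¬y4} — ¬y9 is true.
  3. {¬y5} — ¬y5 is true.
  4. {¬y3, ¬y7, ¬y8} — ¬y8 is true.
  5. {y4, ¬y3} — y4 is true.
  6. {¬y3, y10, ¬y8} — ¬y8 is true.
  7. {¬y6, y9, ¬y4} — ¬y6 is true.
  8. {¬y4, ¬y1, y5} — ¬y1 is true.
  9. {¬y6, ¬y4} — ¬y6 is true.
  10. {¬y7, y1} — ¬y7 is true.
  11. {¬y10, ¬y1} — ¬y1 is true.
  12. {y11, ¬y2} — y11 is true.
  13. {¬y6, y12} — ¬y6 is true.
  14. {¬y5, ¬y2, y9} — ¬y5 is true.
  15. {y4} — y4 is true.
  16. {¬y9, ¬y7} — ¬y7 is true.
  17. {y2} — y2 is true.
  18. {¬y10, ¬y9, y7} — ¬y9 is true.
  19. {¬y10, y1} — ¬y10 is true.
  20. {¬y8, y6} — ¬y8 is true.
  21. {y5, ¬y10} — ¬y10 is true.
  22. {¬y4, ¬y8, y5} — ¬y8 is true.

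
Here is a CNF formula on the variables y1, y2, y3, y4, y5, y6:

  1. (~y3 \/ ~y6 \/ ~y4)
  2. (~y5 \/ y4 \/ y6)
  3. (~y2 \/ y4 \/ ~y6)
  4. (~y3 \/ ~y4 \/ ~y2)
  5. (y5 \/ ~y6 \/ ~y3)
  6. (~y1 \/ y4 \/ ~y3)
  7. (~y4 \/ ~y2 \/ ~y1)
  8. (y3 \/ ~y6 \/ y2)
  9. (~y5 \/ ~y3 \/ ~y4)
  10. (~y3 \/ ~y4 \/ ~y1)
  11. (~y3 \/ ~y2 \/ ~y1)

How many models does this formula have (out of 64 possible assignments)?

16

Case analysis on y3 and y4:
  y3=T, y4=T: remaining (y1,y2,y5,y6) ∈ {(F,F,F,F)} — 1.
  y3=T, y4=F: remaining (y1,y2,y5,y6) ∈ {(F,F,F,F); (F,F,T,T); (F,T,F,F)} — 3.
  y3=F, y4=T: y5 free; 4 ways for (y1,y2,y6) × 2^1 = 8.
  y3=F, y4=F: remaining (y1,y2,y5,y6) ∈ {(F,F,F,F); (F,T,F,F); (T,F,F,F); (T,T,F,F)} — 4.
Total: 1 + 3 + 8 + 4 = 16.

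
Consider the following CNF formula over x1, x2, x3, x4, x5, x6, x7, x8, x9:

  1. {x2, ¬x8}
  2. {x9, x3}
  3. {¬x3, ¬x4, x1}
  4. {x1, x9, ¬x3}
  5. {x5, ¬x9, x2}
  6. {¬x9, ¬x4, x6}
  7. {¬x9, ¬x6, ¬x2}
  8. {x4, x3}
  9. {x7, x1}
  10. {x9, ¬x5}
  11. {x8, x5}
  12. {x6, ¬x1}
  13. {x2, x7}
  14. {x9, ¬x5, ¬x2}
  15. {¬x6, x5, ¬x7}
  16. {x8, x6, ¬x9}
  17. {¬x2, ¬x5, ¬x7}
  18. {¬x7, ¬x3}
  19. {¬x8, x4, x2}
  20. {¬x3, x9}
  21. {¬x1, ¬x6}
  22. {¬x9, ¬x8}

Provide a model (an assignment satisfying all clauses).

Try x1 = False.
  then x7 is forced to True.
  then x3 is forced to False.
  then x9 is forced to True.
  then x4 is forced to True.
  then x6 is forced to True.
  then x2 is forced to False.
  then x8 is forced to False.
  then x5 is forced to True.
Every clause has at least one true literal under this assignment.

x1 = False, x2 = False, x3 = False, x4 = True, x5 = True, x6 = True, x7 = True, x8 = False, x9 = True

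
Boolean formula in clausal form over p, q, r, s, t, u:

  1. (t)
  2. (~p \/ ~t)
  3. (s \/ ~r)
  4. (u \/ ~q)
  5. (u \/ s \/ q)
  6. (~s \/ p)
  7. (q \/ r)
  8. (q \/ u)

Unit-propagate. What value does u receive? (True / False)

True

(t) is a unit clause: t = True.
(~p \/ ~t) with t = True leaves only ~p, so p = False.
From (p \/ ~s) and p = False: s = False.
(~r \/ s) with s = False leaves only ~r, so r = False.
In (q \/ r), r is now false; q must hold, so q = True.
From (~q \/ u) and q = True: u = True.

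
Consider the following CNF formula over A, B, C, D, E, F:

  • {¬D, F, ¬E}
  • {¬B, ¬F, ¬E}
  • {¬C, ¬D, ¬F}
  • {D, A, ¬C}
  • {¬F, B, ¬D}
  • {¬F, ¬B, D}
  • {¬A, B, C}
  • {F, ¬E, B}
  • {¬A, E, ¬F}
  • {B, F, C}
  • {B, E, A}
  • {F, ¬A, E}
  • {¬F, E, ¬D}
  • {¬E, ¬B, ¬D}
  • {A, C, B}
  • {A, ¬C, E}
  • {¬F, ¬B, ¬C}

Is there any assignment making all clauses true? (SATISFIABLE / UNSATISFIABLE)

SATISFIABLE

Branch on A: take A = False.
Try B = True.
The remaining clauses are satisfied by C = False, D = False, E = True, F = False.
Every clause has at least one true literal under this assignment.
So A = False, B = True, C = False, D = False, E = True, F = False is a satisfying assignment.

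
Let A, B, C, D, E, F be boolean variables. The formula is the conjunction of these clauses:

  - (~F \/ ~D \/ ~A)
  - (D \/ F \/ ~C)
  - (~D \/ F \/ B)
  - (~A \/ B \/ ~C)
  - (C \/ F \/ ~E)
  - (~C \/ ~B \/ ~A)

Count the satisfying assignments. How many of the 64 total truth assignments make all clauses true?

28

Case analysis on C and F:
  C=T, F=T: forces A=F; B, D, E free → 2^3 = 8.
  C=T, F=F: remaining (A,B,D,E) ∈ {(F,T,T,F); (F,T,T,T)} — 2.
  C=F, F=T: B, E free; 3 ways for (A,D) × 2^2 = 12.
  C=F, F=F: A free; 3 ways for (B,D,E) × 2^1 = 6.
Total: 8 + 2 + 12 + 6 = 28.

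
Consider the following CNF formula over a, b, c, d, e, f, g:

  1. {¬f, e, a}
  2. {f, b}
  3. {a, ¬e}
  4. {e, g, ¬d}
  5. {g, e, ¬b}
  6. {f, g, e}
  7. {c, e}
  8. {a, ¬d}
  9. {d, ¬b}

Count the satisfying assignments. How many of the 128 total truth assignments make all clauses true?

21

Case analysis on e and a:
  e=T, a=T: c, g free; 4 ways for (b,d,f) × 2^2 = 16.
  e=T, a=F: a clause becomes empty — 0.
  e=F, a=T: 5 of the 32 assignments to (b,c,d,f,g) work.
  e=F, a=F: a clause becomes empty — 0.
Total: 16 + 0 + 5 + 0 = 21.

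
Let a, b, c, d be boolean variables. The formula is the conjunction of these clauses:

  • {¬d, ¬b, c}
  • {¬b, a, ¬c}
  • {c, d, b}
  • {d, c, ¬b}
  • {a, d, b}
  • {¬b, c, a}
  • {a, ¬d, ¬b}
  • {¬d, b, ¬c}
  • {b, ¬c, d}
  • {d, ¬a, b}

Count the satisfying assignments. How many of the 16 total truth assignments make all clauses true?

4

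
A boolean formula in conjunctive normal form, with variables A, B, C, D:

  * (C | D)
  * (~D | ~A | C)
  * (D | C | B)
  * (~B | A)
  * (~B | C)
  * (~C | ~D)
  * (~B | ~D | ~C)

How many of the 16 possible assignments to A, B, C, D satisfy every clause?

4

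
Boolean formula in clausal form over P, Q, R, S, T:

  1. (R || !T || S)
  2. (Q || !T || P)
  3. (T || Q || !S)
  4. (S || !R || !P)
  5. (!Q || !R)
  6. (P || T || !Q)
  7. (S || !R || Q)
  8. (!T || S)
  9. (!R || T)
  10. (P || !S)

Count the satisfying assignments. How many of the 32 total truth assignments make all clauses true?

7

Satisfying assignments:
  P=F Q=F R=F S=F T=F
  P=T Q=F R=F S=F T=F
  P=T Q=F R=F S=T T=T
  P=T Q=F R=T S=T T=T
  P=T Q=T R=F S=F T=F
  P=T Q=T R=F S=T T=F
  P=T Q=T R=F S=T T=T
Count: 7.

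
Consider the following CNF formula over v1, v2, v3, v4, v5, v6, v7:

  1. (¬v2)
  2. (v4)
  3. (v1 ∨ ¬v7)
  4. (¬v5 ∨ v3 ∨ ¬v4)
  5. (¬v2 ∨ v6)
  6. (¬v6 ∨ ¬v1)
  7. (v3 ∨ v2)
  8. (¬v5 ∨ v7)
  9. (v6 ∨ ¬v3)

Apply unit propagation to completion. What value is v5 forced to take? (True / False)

False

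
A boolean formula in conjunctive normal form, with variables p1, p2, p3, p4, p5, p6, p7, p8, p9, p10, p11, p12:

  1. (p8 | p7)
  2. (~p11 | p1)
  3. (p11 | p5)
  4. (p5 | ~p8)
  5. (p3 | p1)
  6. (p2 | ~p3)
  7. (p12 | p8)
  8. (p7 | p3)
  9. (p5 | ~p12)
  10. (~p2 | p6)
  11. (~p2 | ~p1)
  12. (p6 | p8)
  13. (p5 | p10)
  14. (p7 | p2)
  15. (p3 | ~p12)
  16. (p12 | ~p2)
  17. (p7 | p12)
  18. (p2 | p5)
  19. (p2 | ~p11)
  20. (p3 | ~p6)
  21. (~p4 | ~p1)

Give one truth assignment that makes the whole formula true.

p4 occurs only negated in the remaining clauses — set p4 = False.
Pure literal: p5 appears only positively; assign p5 = True.
Try p1 = False.
  then p11 is forced to False.
  then p3 is forced to True.
  then p2 is forced to True.
  then p6 is forced to True.
  then p12 is forced to True.
Try p7 = True.
p8, p9, p10 are now unconstrained; take p8 = False, p9 = False, p10 = False.
Every clause has at least one true literal under this assignment.

p1=False  p2=True  p3=True  p4=False  p5=True  p6=True  p7=True  p8=False  p9=False  p10=False  p11=False  p12=True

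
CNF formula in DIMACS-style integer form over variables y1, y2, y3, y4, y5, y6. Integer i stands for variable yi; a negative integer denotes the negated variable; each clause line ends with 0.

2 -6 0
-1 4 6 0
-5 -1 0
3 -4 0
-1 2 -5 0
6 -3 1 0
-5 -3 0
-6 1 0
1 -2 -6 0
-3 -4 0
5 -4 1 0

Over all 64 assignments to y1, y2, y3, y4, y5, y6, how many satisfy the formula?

6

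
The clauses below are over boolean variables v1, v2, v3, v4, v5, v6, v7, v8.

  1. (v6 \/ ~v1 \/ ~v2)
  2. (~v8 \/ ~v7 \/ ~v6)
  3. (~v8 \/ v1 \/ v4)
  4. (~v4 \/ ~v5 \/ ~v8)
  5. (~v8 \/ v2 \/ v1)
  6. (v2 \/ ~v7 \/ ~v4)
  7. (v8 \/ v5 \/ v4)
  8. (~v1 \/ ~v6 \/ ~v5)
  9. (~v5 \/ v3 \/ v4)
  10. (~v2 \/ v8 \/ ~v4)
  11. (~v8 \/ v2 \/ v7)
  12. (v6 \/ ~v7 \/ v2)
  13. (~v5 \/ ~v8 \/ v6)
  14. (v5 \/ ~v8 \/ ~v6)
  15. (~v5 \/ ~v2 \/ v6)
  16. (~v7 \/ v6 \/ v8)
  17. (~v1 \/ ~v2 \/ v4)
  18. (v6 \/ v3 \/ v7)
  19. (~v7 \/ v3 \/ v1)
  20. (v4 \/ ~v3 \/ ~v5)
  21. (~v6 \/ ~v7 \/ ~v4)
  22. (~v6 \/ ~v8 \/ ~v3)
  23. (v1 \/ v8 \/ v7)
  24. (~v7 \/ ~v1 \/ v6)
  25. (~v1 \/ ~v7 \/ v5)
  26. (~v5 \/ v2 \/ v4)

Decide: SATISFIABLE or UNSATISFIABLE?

SATISFIABLE

Try v1 = True.
Branch on v2: take v2 = False.
Set v3 = True and propagate.
For the remaining variables, v4 = True, v5 = False, v6 = False, v7 = False, v8 = False works.
So v1=T, v2=F, v3=T, v4=T, v5=F, v6=F, v7=F, v8=F is a satisfying assignment.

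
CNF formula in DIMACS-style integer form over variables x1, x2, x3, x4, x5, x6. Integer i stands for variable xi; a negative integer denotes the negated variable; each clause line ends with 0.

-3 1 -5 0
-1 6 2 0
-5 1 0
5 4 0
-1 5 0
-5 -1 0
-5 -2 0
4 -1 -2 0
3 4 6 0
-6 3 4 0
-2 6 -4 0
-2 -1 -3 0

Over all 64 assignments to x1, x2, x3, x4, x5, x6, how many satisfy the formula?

6

Satisfying assignments:
  x1=F x2=F x3=F x4=T x5=F x6=F
  x1=F x2=F x3=F x4=T x5=F x6=T
  x1=F x2=F x3=T x4=T x5=F x6=F
  x1=F x2=F x3=T x4=T x5=F x6=T
  x1=F x2=T x3=F x4=T x5=F x6=T
  x1=F x2=T x3=T x4=T x5=F x6=T
That's 6 in total.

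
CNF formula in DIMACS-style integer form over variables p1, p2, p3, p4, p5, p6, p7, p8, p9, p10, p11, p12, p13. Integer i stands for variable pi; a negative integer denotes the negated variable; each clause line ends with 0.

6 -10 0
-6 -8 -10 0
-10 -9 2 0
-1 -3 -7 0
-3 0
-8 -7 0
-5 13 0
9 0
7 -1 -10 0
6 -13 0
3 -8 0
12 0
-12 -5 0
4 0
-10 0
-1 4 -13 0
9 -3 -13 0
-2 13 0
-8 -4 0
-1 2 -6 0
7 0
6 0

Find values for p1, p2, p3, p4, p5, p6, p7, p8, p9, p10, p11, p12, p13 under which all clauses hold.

p1 = True, p2 = True, p3 = False, p4 = True, p5 = False, p6 = True, p7 = True, p8 = False, p9 = True, p10 = False, p11 = True, p12 = True, p13 = True

Check each clause:
  1. (~p10 | p6) — p6 is true.
  2. (~p10 | ~p6 | ~p8) — ~p8 is true.
  3. (p2 | ~p9 | ~p10) — p2 is true.
  4. (~p7 | ~p3 | ~p1) — ~p3 is true.
  5. (~p3) — ~p3 is true.
  6. (~p7 | ~p8) — ~p8 is true.
  7. (p13 | ~p5) — ~p5 is true.
  8. (p9) — p9 is true.
  9. (~p10 | ~p1 | p7) — ~p10 is true.
  10. (~p13 | p6) — p6 is true.
  11. (p3 | ~p8) — ~p8 is true.
  12. (p12) — p12 is true.
  13. (~p5 | ~p12) — ~p5 is true.
  14. (p4) — p4 is true.
  15. (~p10) — ~p10 is true.
  16. (~p1 | ~p13 | p4) — p4 is true.
  17. (p9 | ~p3 | ~p13) — p9 is true.
  18. (p13 | ~p2) — p13 is true.
  19. (~p8 | ~p4) — ~p8 is true.
  20. (~p1 | p2 | ~p6) — p2 is true.
  21. (p7) — p7 is true.
  22. (p6) — p6 is true.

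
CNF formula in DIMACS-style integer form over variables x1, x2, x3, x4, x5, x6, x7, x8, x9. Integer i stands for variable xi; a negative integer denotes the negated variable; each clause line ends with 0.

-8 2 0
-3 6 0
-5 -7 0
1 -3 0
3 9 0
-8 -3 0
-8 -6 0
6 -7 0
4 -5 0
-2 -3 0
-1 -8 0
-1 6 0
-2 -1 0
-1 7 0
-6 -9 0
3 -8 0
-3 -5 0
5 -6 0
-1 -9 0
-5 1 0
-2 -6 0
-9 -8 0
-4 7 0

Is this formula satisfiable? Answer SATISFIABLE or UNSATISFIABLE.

SATISFIABLE

Pure literal: x8 appears only negated; assign x8 = False.
Try x1 = False.
  then x3 is forced to False.
  then x9 is forced to True.
  then x6 is forced to False.
  then x7 is forced to False.
  then x5 is forced to False.
  then x4 is forced to False.
x2 is now unconstrained; take x2 = True.
Every clause has at least one true literal under this assignment.
So x1 = False, x2 = True, x3 = False, x4 = False, x5 = False, x6 = False, x7 = False, x8 = False, x9 = True is a satisfying assignment.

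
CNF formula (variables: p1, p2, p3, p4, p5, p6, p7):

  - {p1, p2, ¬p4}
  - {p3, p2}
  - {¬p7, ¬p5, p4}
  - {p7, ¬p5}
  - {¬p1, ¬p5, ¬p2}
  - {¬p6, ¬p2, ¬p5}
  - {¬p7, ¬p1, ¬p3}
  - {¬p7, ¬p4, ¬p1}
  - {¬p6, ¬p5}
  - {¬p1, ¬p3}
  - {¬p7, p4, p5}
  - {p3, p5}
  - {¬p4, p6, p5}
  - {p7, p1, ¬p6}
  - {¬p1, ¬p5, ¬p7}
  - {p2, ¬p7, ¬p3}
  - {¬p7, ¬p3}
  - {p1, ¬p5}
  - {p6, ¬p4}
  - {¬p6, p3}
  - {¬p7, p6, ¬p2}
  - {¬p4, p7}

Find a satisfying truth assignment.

Branch on p1: take p1 = False.
  then p5 is forced to False.
  then p3 is forced to True.
  then p7 is forced to False.
  then p6 is forced to False.
  then p4 is forced to False.
p2 is now unconstrained; take p2 = False.
Every clause has at least one true literal under this assignment.

p1 = F  p2 = F  p3 = T  p4 = F  p5 = F  p6 = F  p7 = F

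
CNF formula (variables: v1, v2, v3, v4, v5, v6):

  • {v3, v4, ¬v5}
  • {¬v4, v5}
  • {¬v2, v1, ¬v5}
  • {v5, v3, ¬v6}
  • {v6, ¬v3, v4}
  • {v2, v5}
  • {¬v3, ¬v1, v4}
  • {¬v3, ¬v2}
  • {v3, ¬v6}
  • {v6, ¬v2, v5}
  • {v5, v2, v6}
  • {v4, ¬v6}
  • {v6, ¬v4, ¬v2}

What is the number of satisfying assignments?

Satisfying assignments:
  v1=F v2=F v3=F v4=T v5=T v6=F
  v1=F v2=F v3=T v4=T v5=T v6=F
  v1=F v2=F v3=T v4=T v5=T v6=T
  v1=T v2=F v3=F v4=T v5=T v6=F
  v1=T v2=F v3=T v4=T v5=T v6=F
  v1=T v2=F v3=T v4=T v5=T v6=T
That's 6 in total.

6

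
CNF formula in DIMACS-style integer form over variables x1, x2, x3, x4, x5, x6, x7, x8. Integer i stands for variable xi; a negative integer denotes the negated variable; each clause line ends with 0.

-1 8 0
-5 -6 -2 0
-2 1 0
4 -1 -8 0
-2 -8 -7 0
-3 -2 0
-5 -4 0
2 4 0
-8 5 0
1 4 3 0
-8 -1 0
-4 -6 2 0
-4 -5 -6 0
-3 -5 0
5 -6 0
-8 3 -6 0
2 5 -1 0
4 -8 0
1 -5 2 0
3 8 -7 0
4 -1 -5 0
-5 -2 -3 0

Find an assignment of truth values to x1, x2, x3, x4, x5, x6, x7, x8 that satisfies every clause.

x1=F, x2=F, x3=F, x4=T, x5=F, x6=F, x7=F, x8=F

Check each clause:
  1. (x8 | ~x1) — ~x1 is true.
  2. (~x6 | ~x5 | ~x2) — ~x6 is true.
  3. (~x2 | x1) — ~x2 is true.
  4. (~x8 | ~x1 | x4) — ~x8 is true.
  5. (~x8 | ~x2 | ~x7) — ~x8 is true.
  6. (~x2 | ~x3) — ~x3 is true.
  7. (~x5 | ~x4) — ~x5 is true.
  8. (x4 | x2) — x4 is true.
  9. (x5 | ~x8) — ~x8 is true.
  10. (x4 | x3 | x1) — x4 is true.
  11. (~x8 | ~x1) — ~x8 is true.
  12. (x2 | ~x4 | ~x6) — ~x6 is true.
  13. (~x4 | ~x6 | ~x5) — ~x6 is true.
  14. (~x3 | ~x5) — ~x5 is true.
  15. (~x6 | x5) — ~x6 is true.
  16. (~x8 | ~x6 | x3) — ~x8 is true.
  17. (x2 | ~x1 | x5) — ~x1 is true.
  18. (x4 | ~x8) — ~x8 is true.
  19. (~x5 | x1 | x2) — ~x5 is true.
  20. (x8 | x3 | ~x7) — ~x7 is true.
  21. (~x5 | x4 | ~x1) — ~x5 is true.
  22. (~x3 | ~x5 | ~x2) — ~x5 is true.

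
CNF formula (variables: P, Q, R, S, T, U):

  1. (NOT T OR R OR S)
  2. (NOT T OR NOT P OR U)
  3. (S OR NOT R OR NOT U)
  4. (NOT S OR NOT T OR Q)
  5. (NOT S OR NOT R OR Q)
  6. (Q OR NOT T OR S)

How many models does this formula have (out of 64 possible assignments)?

Case analysis on S and T:
  S=1, T=1: R free; 3 ways for (P,Q,U) × 2^1 = 6.
  S=1, T=0: P, U free; 3 ways for (Q,R) × 2^2 = 12.
  S=0, T=1: remaining (P,Q,R,U) ∈ {(0,1,1,0)} — 1.
  S=0, T=0: P, Q free; 3 ways for (R,U) × 2^2 = 12.
Total: 6 + 12 + 1 + 12 = 31.

31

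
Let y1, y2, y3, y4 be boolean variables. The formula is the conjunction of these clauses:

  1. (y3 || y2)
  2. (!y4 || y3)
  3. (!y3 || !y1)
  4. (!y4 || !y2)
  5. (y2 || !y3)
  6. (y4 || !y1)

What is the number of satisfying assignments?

2

Satisfying assignments:
  y1=F y2=T y3=F y4=F
  y1=F y2=T y3=T y4=F
Count: 2.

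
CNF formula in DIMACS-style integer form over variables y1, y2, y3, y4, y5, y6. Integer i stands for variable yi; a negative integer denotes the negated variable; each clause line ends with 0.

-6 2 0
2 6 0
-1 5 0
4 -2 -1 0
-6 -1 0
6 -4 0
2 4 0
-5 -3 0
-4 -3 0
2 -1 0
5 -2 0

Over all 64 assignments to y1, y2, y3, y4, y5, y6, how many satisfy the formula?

3

Satisfying assignments:
  y1=0 y2=1 y3=0 y4=0 y5=1 y6=0
  y1=0 y2=1 y3=0 y4=0 y5=1 y6=1
  y1=0 y2=1 y3=0 y4=1 y5=1 y6=1
That's 3 in total.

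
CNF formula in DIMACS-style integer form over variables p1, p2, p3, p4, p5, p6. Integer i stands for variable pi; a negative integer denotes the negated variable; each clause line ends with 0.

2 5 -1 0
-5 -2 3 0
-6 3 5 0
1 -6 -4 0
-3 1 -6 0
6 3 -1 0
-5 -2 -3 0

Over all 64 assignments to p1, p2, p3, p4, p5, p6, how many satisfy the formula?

Split on p3, then p1.
  p3=T, p1=T: p4, p6 free; 2 ways for (p2,p5) × 2^2 = 8.
  p3=T, p1=F: p4 free; 3 ways for (p2,p5,p6) × 2^1 = 6.
  p3=F, p1=T: remaining (p2,p4,p5,p6) ∈ {(F,F,T,T); (F,T,T,T)} — 2.
  p3=F, p1=F: 7 of the 16 assignments to (p2,p4,p5,p6) work.
Total: 8 + 6 + 2 + 7 = 23.

23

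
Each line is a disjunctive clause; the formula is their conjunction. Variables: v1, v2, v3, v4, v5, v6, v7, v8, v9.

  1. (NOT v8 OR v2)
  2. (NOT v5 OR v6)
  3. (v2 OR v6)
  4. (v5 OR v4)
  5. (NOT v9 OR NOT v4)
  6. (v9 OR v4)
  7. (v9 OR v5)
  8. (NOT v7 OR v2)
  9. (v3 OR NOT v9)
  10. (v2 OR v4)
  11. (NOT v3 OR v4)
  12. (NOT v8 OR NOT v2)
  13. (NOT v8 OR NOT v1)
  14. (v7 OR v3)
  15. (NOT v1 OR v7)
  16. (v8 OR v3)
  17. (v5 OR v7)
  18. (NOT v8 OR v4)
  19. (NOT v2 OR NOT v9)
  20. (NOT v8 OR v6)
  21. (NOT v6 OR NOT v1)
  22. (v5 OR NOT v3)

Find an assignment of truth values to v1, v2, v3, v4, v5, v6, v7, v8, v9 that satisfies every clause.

v1=0, v2=1, v3=1, v4=1, v5=1, v6=1, v7=0, v8=0, v9=0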